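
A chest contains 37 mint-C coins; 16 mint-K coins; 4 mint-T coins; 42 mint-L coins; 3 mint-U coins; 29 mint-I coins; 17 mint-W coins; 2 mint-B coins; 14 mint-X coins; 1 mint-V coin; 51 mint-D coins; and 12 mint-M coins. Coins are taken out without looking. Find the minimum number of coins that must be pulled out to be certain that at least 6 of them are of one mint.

An adversary could hand out at most 5 coins per mint (4 mints run out sooner): 5 + 5 + 4 + 5 + 3 + 5 + 5 + 2 + 5 + 1 + 5 + 5 = 50 coins and still no mint has 6.
One more coin lands in a mint already at 5, so 51 draws are enough and 50 are not.

51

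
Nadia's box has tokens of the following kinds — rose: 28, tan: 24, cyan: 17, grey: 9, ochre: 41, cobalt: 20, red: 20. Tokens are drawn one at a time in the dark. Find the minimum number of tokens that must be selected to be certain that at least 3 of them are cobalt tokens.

142

In the worst case for collecting cobalt tokens, every non-cobalt token comes out first.
There are 28 + 24 + 17 + 9 + 41 + 20 = 139 non-cobalt tokens altogether.
After those, each further token must be cobalt, so 139 + 3 = 142 draws guarantee 3 cobalt tokens.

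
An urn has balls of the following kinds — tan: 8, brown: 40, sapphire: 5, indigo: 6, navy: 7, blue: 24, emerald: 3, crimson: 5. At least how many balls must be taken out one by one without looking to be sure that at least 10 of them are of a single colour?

53

Put each drawn ball into a box by colour. The largest draw with every box below 10 takes min(count, 9) from each colour; colours with fewer than 9 contribute all they have.
Σ min(cᵢ, 9) = 8 + 9 + 5 + 6 + 7 + 9 + 3 + 5 = 52.
Draw number 52 + 1 = 53 must push one box to 10.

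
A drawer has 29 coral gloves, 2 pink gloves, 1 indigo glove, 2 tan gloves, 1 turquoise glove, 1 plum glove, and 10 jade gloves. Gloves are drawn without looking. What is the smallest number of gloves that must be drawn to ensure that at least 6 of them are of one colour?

18

An adversary could hand out at most 5 gloves per colour (5 colours run out sooner): 5 + 2 + 1 + 2 + 1 + 1 + 5 = 17 gloves and still no colour has 6.
By the pigeonhole principle, one more glove lands in a colour already at 5, so 18 draws are enough and 17 are not.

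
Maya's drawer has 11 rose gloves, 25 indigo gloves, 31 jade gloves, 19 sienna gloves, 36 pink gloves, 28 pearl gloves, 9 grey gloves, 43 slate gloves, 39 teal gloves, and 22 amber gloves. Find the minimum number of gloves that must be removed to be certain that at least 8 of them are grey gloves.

In the worst case for collecting grey gloves, every non-grey glove comes out first.
There are 11 + 25 + 31 + 19 + 36 + 28 + 43 + 39 + 22 = 254 non-grey gloves altogether.
After those, each further glove must be grey, so 254 + 8 = 262 draws guarantee 8 grey gloves.

262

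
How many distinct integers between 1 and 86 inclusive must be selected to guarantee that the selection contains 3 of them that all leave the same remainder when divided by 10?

By the pigeonhole principle, the 10 residue classes mod 10 are the pigeonholes.
With 20 integers one could put 2 in each residue class and have no class reach 3.
The 21st integer pushes some class to 3, so 10·2 + 1 = 21.

21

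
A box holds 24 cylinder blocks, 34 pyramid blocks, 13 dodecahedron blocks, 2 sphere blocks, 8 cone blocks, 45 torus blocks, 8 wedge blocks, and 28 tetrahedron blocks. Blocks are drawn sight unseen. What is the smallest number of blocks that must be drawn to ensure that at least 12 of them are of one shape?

Pigeonhole: the 8 shapes are the holes; the blocks drawn are the pigeons.
To avoid 12 of any one shape, the worst case takes at most 11 of each shape, or every block of a shape that has fewer than 11.
That gives 11 + 11 + 11 + 2 + 8 + 11 + 8 + 11 = 73 blocks with no shape reaching 12.
The next block forces some shape to 12, so 73 + 1 = 74.

74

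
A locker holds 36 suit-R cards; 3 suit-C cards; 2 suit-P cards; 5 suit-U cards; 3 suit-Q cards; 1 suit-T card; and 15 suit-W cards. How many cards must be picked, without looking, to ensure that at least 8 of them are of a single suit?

By pigeonhole, the 7 suits are the holes; the cards drawn are the pigeons.
To avoid 8 of any one suit, the worst case takes at most 7 of each suit, or every card of a suit that has fewer than 7.
That gives 7 + 3 + 2 + 5 + 3 + 1 + 7 = 28 cards with no suit reaching 8.
The next card forces some suit to 8, so 28 + 1 = 29.

29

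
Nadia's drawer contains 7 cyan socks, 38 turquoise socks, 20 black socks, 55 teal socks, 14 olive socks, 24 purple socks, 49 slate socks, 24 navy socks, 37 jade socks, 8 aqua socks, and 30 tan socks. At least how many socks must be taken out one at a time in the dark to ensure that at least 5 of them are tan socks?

In the worst case for collecting tan socks, every non-tan sock comes out first.
There are 7 + 38 + 20 + 55 + 14 + 24 + 49 + 24 + 37 + 8 = 276 non-tan socks altogether.
After those, each further sock must be tan, so 276 + 5 = 281 draws guarantee 5 tan socks.

281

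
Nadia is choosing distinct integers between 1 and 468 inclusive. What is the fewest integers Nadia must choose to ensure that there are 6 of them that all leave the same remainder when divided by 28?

141

By the pigeonhole principle, the 28 residue classes mod 28 are the pigeonholes.
With 140 integers one could put 5 in each residue class and have no class reach 6.
The 141st integer pushes some class to 6, so 28·5 + 1 = 141.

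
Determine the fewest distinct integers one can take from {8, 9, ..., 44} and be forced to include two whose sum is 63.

Group the elements by complementary pair {x, 63−x}: {19,44}, {20,43}, {21,42}, …, giving 13 two-element pairs and 11 integers whose partner 63−x falls outside [8,44].
Treating each of those 24 groups as a pigeonhole, one can pick one integer per group — 24 integers — with no two summing to 63.
The 25th integer lands in an occupied pair, forcing a sum of 63.

25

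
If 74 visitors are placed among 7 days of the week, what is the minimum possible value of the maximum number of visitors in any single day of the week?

The 7 days of the week are the holes and the 74 visitors are the pigeons.
If every day of the week held at most 10 visitors, the total would be at most 7 × 10 = 70, which is less than 74.
So some day of the week holds at least ⌈74/7⌉ = 11 visitors.

11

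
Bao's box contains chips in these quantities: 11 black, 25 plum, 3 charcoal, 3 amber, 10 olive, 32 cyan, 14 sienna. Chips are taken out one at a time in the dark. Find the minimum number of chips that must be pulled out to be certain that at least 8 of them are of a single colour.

42

An adversary could hand out at most 7 chips per colour (charcoal, amber run out sooner): 7 + 7 + 3 + 3 + 7 + 7 + 7 = 41 chips and still no colour has 8.
By the pigeonhole principle, one more chip lands in a colour already at 7, so 42 draws are enough and 41 are not.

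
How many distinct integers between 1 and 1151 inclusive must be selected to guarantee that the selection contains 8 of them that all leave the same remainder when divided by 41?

288

The 41 residue classes mod 41 are the pigeonholes.
With 287 integers one could put 7 in each residue class and have no class reach 8.
The 288th integer pushes some class to 8, so 41·7 + 1 = 288.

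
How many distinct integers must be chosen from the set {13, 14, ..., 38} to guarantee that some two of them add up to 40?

A set avoiding the sum 40 can contain at most one of each pair {x, 40−x}, plus the 12 elements whose complement lies outside the range or equal to its own complement.
The integers 20, …, 38 (19 of them) are such a set: any two sum to at least 20+21 = 41 > 40.
By the pigeonhole principle, any 20th integer completes one of the 7 pairs, so 20 choices force a sum of 40.

20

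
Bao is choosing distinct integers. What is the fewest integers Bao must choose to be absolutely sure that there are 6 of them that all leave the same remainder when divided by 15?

76

Pigeonhole: the 15 residue classes mod 15 are the pigeonholes.
With 75 integers one could put 5 in each residue class and have no class reach 6.
The 76th integer pushes some class to 6, so 15·5 + 1 = 76.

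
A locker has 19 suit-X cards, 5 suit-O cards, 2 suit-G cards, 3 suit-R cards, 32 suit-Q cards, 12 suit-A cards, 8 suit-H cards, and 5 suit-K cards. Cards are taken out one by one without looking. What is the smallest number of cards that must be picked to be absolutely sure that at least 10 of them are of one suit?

The 8 suits are the holes; the cards drawn are the pigeons.
To avoid 10 of any one suit, the worst case takes at most 9 of each suit, or every card of a suit that has fewer than 9.
That gives 9 + 5 + 2 + 3 + 9 + 9 + 8 + 5 = 50 cards with no suit reaching 10.
The next card forces some suit to 10, so 50 + 1 = 51.

51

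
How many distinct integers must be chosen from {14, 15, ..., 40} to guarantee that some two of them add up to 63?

19

Two chosen integers sum to 63 exactly when both halves of some pair {x, 63−x} with 23 ≤ x ≤ 63−x ≤ 40 are chosen — 9 such pairs.
The remaining 9 elements (those with no distinct partner in range) can never complete a 63-sum, so the worst case takes all of them and one from each pair: 9 + 9 = 18.
By the pigeonhole principle, the 19th integer has to be the second member of some pair, so 18 + 1 = 19.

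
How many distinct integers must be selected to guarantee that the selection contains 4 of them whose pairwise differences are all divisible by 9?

Integers whose pairwise differences are multiples of 9 are exactly those sharing a remainder mod 9. By pigeonhole, the 9 residue classes mod 9 are the pigeonholes.
With 27 integers one could put 3 in each residue class and have no class reach 4.
The 28th integer pushes some class to 4, so 9·3 + 1 = 28.

28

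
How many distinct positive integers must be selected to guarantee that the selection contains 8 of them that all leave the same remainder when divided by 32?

225

By pigeonhole, the 32 residue classes mod 32 are the pigeonholes.
With 224 integers one could put 7 in each residue class and have no class reach 8.
The 225th integer pushes some class to 8, so 32·7 + 1 = 225.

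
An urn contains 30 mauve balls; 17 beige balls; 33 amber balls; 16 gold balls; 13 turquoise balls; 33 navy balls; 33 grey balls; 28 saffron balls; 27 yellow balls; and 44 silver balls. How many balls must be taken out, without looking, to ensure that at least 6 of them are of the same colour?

An adversary could hand out at most 5 balls per colour: 5 + 5 + 5 + 5 + 5 + 5 + 5 + 5 + 5 + 5 = 50 balls and still no colour has 6.
By the pigeonhole principle, one more ball lands in a colour already at 5, so 51 draws are enough and 50 are not.

51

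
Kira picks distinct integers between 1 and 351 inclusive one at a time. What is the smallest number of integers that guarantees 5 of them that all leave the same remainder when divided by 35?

By pigeonhole, the 35 residue classes mod 35 are the pigeonholes.
With 140 integers one could put 4 in each residue class and have no class reach 5.
The 141st integer pushes some class to 5, so 35·4 + 1 = 141.

141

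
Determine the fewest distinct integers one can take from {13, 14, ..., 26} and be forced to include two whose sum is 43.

A set avoiding the sum 43 can contain at most one of each pair {x, 43−x}, plus the 4 elements whose complement lies outside the range.
The integers 13, …, 21 (9 of them) are such a set: any two sum to at least 13+14 = 27 and at most 20+21 = 41 < 43.
By the pigeonhole principle, any 10th integer completes one of the 5 pairs, so 10 choices force a sum of 43.

10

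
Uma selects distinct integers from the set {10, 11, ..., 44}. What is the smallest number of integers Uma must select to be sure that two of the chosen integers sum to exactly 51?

Group the elements by complementary pair {x, 51−x}: {10,41}, {11,40}, {12,39}, …, giving 16 two-element pairs and 3 integers whose partner 51−x falls outside [10,44].
Treating each of those 19 groups as a pigeonhole, one can pick one integer per group — 19 integers — with no two summing to 51.
The 20th integer lands in an occupied pair, forcing a sum of 51.

20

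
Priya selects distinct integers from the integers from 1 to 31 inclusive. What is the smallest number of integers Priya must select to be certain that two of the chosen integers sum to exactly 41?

21

A set avoiding the sum 41 can contain at most one of each pair {x, 41−x}, plus the 9 elements whose complement lies outside the range.
The integers 1, …, 20 (20 of them) are such a set: any two sum to at least 1+2 = 3 and at most 19+20 = 39 < 41.
Any 21st integer completes one of the 11 pairs, so 21 choices force a sum of 41.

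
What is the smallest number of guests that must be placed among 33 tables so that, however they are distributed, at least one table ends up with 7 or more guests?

199

With 198 guests one could put exactly 6 in each of the 33 tables, and no table would reach 7.
One more guest must land in a table that already has 6, giving it 7.
So 33 × 6 + 1 = 199 guests are required.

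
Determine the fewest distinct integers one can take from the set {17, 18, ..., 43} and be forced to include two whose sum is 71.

20

A set avoiding the sum 71 can contain at most one of each pair {x, 71−x}, plus the 11 elements whose complement lies outside the range.
The integers 17, …, 35 (19 of them) are such a set: any two sum to at least 17+18 = 35 and at most 34+35 = 69 < 71.
By the pigeonhole principle, any 20th integer completes one of the 8 pairs, so 20 choices force a sum of 71.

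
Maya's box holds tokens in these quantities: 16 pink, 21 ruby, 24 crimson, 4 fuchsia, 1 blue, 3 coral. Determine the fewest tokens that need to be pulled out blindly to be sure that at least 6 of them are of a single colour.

24

Pigeonhole: the 6 colours are the holes; the tokens drawn are the pigeons.
To avoid 6 of any one colour, the worst case takes at most 5 of each colour, or every token of a colour that has fewer than 5.
That gives 5 + 5 + 5 + 4 + 1 + 3 = 23 tokens with no colour reaching 6.
The next token forces some colour to 6, so 23 + 1 = 24.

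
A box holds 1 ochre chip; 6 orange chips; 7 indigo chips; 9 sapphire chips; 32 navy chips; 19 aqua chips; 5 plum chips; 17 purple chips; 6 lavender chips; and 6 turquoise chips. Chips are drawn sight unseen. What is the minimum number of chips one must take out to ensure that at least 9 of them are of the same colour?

64

An adversary could hand out at most 8 chips per colour (6 colours run out sooner): 1 + 6 + 7 + 8 + 8 + 8 + 5 + 8 + 6 + 6 = 63 chips and still no colour has 9.
By the pigeonhole principle, one more chip lands in a colour already at 8, so 64 draws are enough and 63 are not.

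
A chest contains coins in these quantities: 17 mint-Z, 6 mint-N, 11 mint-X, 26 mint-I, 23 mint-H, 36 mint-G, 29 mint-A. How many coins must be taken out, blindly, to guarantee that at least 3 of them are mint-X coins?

In the worst case for collecting mint-X coins, every non-mint-X coin comes out first.
There are 17 + 6 + 26 + 23 + 36 + 29 = 137 non-mint-X coins altogether.
After those, each further coin must be mint-X, so 137 + 3 = 140 draws guarantee 3 mint-X coins.

140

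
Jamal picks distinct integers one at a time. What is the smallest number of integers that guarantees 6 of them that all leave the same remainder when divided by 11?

The 11 residue classes mod 11 are the pigeonholes.
With 55 integers one could put 5 in each residue class and have no class reach 6.
The 56th integer pushes some class to 6, so 11·5 + 1 = 56.

56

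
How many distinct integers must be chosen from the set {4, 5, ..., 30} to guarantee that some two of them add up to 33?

15

Group the elements by complementary pair {x, 33−x}: {4,29}, {5,28}, {6,27}, …, giving 13 two-element pairs and 1 integer whose partner 33−x falls outside [4,30].
Pigeonhole: treating each of those 14 groups as a pigeonhole, one can pick one integer per group — 14 integers — with no two summing to 33.
The 15th integer lands in an occupied pair, forcing a sum of 33.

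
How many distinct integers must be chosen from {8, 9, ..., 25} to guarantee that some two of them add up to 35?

11

Group the elements by complementary pair {x, 35−x}: {10,25}, {11,24}, {12,23}, …, giving 8 two-element pairs and 2 integers whose partner 35−x falls outside [8,25].
By the pigeonhole principle, treating each of those 10 groups as a pigeonhole, one can pick one integer per group — 10 integers — with no two summing to 35.
The 11th integer lands in an occupied pair, forcing a sum of 35.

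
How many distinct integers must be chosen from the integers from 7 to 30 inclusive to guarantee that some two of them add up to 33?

15

A set avoiding the sum 33 can contain at most one of each pair {x, 33−x}, plus the 4 elements whose complement lies outside the range.
The integers 17, …, 30 (14 of them) are such a set: any two sum to at least 17+18 = 35 > 33.
By pigeonhole, any 15th integer completes one of the 10 pairs, so 15 choices force a sum of 33.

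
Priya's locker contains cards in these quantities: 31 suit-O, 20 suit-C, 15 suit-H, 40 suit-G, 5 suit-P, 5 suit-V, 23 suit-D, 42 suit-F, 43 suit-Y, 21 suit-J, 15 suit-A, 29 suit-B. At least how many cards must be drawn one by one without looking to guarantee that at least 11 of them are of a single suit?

Put each drawn card into a box by suit. The largest draw with every box below 11 takes min(count, 10) from each suit; suits with fewer than 10 contribute all they have.
Σ min(cᵢ, 10) = 10 + 10 + 10 + 10 + 5 + 5 + 10 + 10 + 10 + 10 + 10 + 10 = 110.
Draw number 110 + 1 = 111 must push one box to 11.

111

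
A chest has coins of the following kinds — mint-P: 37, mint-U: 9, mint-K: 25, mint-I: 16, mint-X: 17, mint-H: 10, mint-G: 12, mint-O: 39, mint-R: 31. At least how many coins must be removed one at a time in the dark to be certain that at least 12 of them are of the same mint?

97

An adversary could hand out at most 11 coins per mint (mint-U, mint-H run out sooner): 11 + 9 + 11 + 11 + 11 + 10 + 11 + 11 + 11 = 96 coins and still no mint has 12.
One more coin lands in a mint already at 11, so 97 draws are enough and 96 are not.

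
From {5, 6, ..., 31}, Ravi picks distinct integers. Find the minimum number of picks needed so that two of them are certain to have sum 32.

Two chosen integers sum to 32 exactly when both halves of some pair {x, 32−x} with 5 ≤ x ≤ 32−x ≤ 27 are chosen — 11 such pairs.
The remaining 5 elements (those with no distinct partner in range) can never complete a 32-sum, so the worst case takes all of them and one from each pair: 5 + 11 = 16.
The 17th integer has to be the second member of some pair, so 16 + 1 = 17.

17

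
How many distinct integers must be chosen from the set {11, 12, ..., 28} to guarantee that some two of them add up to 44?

13

A set avoiding the sum 44 can contain at most one of each pair {x, 44−x}, plus the 6 elements whose complement lies outside the range or equal to its own complement.
The integers 11, …, 22 (12 of them) are such a set: any two sum to at least 11+12 = 23 and at most 21+22 = 43 < 44.
Any 13th integer completes one of the 6 pairs, so 13 choices force a sum of 44.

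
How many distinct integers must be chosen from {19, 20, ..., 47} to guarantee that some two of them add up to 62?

18

Group the elements by complementary pair {x, 62−x}: {19,43}, {20,42}, {21,41}, …, giving 12 two-element pairs; the single value 31 (it cannot pair with itself since the integers are distinct); and 4 integers whose partner 62−x falls outside [19,47].
Treating each of those 17 groups as a pigeonhole, one can pick one integer per group — 17 integers — with no two summing to 62.
The 18th integer lands in an occupied pair, forcing a sum of 62.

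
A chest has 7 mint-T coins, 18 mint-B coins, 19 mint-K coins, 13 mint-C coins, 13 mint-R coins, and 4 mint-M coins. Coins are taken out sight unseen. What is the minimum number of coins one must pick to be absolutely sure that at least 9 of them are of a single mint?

Put each drawn coin into a box by mint. The largest draw with every box below 9 takes min(count, 8) from each mint; mints with fewer than 8 contribute all they have.
Σ min(cᵢ, 8) = 7 + 8 + 8 + 8 + 8 + 4 = 43.
Draw number 43 + 1 = 44 must push one box to 9.

44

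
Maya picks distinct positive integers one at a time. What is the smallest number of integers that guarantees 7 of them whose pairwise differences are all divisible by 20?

Integers whose pairwise differences are multiples of 20 are exactly those sharing a remainder mod 20. By pigeonhole, the 20 residue classes mod 20 are the pigeonholes.
With 120 integers one could put 6 in each residue class and have no class reach 7.
The 121st integer pushes some class to 7, so 20·6 + 1 = 121.

121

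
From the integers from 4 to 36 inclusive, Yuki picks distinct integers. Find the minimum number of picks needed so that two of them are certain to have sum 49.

Group the elements by complementary pair {x, 49−x}: {13,36}, {14,35}, {15,34}, …, giving 12 two-element pairs and 9 integers whose partner 49−x falls outside [4,36].
Treating each of those 21 groups as a pigeonhole, one can pick one integer per group — 21 integers — with no two summing to 49.
The 22nd integer lands in an occupied pair, forcing a sum of 49.

22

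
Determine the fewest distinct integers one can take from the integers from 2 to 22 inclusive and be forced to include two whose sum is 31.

Two chosen integers sum to 31 exactly when both halves of some pair {x, 31−x} with 9 ≤ x ≤ 31−x ≤ 22 are chosen — 7 such pairs.
The remaining 7 elements (those with no distinct partner in range) can never complete a 31-sum, so the worst case takes all of them and one from each pair: 7 + 7 = 14.
By pigeonhole, the 15th integer has to be the second member of some pair, so 14 + 1 = 15.

15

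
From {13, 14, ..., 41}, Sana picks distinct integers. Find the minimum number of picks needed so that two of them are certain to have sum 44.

21

Group the elements by complementary pair {x, 44−x}: {13,31}, {14,30}, {15,29}, …, giving 9 two-element pairs, the single value 22 (it cannot pair with itself since the integers are distinct), and 10 integers whose partner 44−x falls outside [13,41].
Treating each of those 20 groups as a pigeonhole, one can pick one integer per group — 20 integers — with no two summing to 44.
The 21st integer lands in an occupied pair, forcing a sum of 44.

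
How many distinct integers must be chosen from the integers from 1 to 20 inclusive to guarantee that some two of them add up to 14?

Group the elements by complementary pair {x, 14−x}: {1,13}, {2,12}, {3,11}, …, giving 6 two-element pairs; the single value 7 (it cannot pair with itself since the integers are distinct); and 7 integers whose partner 14−x falls outside [1,20].
Treating each of those 14 groups as a pigeonhole, one can pick one integer per group — 14 integers — with no two summing to 14.
The 15th integer lands in an occupied pair, forcing a sum of 14.

15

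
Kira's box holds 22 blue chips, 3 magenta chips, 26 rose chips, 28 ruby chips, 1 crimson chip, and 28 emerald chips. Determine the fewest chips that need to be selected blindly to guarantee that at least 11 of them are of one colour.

45

Pigeonhole: the 6 colours are the holes; the chips drawn are the pigeons.
To avoid 11 of any one colour, the worst case takes at most 10 of each colour, or every chip of a colour that has fewer than 10.
That gives 10 + 3 + 10 + 10 + 1 + 10 = 44 chips with no colour reaching 11.
The next chip forces some colour to 11, so 44 + 1 = 45.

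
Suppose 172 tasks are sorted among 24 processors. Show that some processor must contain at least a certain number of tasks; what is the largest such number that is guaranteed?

8

By the pigeonhole principle, the 24 processors are the holes and the 172 tasks are the pigeons.
If every processor held at most 7 tasks, the total would be at most 24 × 7 = 168, which is less than 172.
So some processor holds at least ⌈172/24⌉ = 8 tasks.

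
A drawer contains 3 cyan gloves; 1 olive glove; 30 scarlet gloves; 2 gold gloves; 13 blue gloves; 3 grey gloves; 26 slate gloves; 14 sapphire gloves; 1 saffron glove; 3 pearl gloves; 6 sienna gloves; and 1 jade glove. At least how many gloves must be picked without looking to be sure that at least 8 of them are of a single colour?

49

An adversary could hand out at most 7 gloves per colour (8 colours run out sooner): 3 + 1 + 7 + 2 + 7 + 3 + 7 + 7 + 1 + 3 + 6 + 1 = 48 gloves and still no colour has 8.
One more glove lands in a colour already at 7, so 49 draws are enough and 48 are not.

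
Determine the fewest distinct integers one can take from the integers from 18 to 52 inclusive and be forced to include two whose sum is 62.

Group the elements by complementary pair {x, 62−x}: {18,44}, {19,43}, {20,42}, …, giving 13 two-element pairs; the single value 31 (it cannot pair with itself since the integers are distinct); and 8 integers whose partner 62−x falls outside [18,52].
By the pigeonhole principle, treating each of those 22 groups as a pigeonhole, one can pick one integer per group — 22 integers — with no two summing to 62.
The 23rd integer lands in an occupied pair, forcing a sum of 62.

23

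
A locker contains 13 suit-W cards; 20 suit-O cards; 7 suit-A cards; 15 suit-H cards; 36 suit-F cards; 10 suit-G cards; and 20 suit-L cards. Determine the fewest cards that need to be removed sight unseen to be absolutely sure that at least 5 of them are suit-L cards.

106

In the worst case for collecting suit-L cards, every non-suit-L card comes out first.
There are 13 + 20 + 7 + 15 + 36 + 10 = 101 non-suit-L cards altogether.
After those, each further card must be suit-L, so 101 + 5 = 106 draws guarantee 5 suit-L cards.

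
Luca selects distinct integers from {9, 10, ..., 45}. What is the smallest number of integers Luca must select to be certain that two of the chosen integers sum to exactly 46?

24

A set avoiding the sum 46 can contain at most one of each pair {x, 46−x}, plus the 9 elements whose complement lies outside the range or equal to its own complement.
The integers 23, …, 45 (23 of them) are such a set: any two sum to at least 23+24 = 47 > 46.
By the pigeonhole principle, any 24th integer completes one of the 14 pairs, so 24 choices force a sum of 46.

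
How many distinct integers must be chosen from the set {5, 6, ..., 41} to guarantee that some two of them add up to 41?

22

Two chosen integers sum to 41 exactly when both halves of some pair {x, 41−x} with 5 ≤ x ≤ 41−x ≤ 36 are chosen — 16 such pairs.
The remaining 5 elements (those with no distinct partner in range) can never complete a 41-sum, so the worst case takes all of them and one from each pair: 5 + 16 = 21.
Pigeonhole: the 22nd integer has to be the second member of some pair, so 21 + 1 = 22.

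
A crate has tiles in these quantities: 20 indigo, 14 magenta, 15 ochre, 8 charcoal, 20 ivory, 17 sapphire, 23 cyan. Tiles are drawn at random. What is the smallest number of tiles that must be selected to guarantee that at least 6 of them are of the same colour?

36

Put each drawn tile into a box by colour. The largest draw with every box below 6 takes min(count, 5) from each colour.
Σ min(cᵢ, 5) = 5 + 5 + 5 + 5 + 5 + 5 + 5 = 35.
Draw number 35 + 1 = 36 must push one box to 6.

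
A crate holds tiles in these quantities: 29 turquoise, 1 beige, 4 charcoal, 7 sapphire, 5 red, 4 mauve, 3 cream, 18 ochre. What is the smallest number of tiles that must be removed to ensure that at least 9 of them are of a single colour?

41

Pigeonhole: put each drawn tile into a box by colour. The largest draw with every box below 9 takes min(count, 8) from each colour; colours with fewer than 8 contribute all they have.
Σ min(cᵢ, 8) = 8 + 1 + 4 + 7 + 5 + 4 + 3 + 8 = 40.
Draw number 40 + 1 = 41 must push one box to 9.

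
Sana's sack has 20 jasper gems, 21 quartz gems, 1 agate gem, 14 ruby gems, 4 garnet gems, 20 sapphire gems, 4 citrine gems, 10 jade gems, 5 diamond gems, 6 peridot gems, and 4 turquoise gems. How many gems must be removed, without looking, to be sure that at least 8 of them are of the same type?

60

Pigeonhole: put each drawn gem into a box by type. The largest draw with every box below 8 takes min(count, 7) from each type; types with fewer than 7 contribute all they have.
Σ min(cᵢ, 7) = 7 + 7 + 1 + 7 + 4 + 7 + 4 + 7 + 5 + 6 + 4 = 59.
Draw number 59 + 1 = 60 must push one box to 8.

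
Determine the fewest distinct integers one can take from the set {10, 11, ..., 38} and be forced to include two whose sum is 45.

A set avoiding the sum 45 can contain at most one of each pair {x, 45−x}, plus the 3 elements whose complement lies outside the range.
The integers 23, …, 38 (16 of them) are such a set: any two sum to at least 23+24 = 47 > 45.
By the pigeonhole principle, any 17th integer completes one of the 13 pairs, so 17 choices force a sum of 45.

17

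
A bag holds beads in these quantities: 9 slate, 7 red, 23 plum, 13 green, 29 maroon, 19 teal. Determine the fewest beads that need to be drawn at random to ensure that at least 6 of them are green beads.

93

In the worst case for collecting green beads, every non-green bead comes out first.
There are 9 + 7 + 23 + 29 + 19 = 87 non-green beads altogether.
After those, each further bead must be green, so 87 + 6 = 93 draws guarantee 6 green beads.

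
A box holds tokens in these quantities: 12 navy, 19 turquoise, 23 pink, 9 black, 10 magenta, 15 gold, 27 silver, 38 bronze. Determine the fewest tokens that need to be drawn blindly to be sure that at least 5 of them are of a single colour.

33

Put each drawn token into a box by colour. The largest draw with every box below 5 takes min(count, 4) from each colour.
Σ min(cᵢ, 4) = 4 + 4 + 4 + 4 + 4 + 4 + 4 + 4 = 32.
Draw number 32 + 1 = 33 must push one box to 5.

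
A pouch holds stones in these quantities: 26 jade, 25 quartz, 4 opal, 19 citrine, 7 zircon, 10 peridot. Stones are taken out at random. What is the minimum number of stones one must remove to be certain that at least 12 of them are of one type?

55

Put each drawn stone into a box by type. The largest draw with every box below 12 takes min(count, 11) from each type; types with fewer than 11 contribute all they have.
Σ min(cᵢ, 11) = 11 + 11 + 4 + 11 + 7 + 10 = 54.
Draw number 54 + 1 = 55 must push one box to 12.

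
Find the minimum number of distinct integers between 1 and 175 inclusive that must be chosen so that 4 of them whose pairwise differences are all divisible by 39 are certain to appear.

118

Integers whose pairwise differences are multiples of 39 are exactly those sharing a remainder mod 39. By pigeonhole, the 39 residue classes mod 39 are the pigeonholes.
With 117 integers one could put 3 in each residue class and have no class reach 4.
The 118th integer pushes some class to 4, so 39·3 + 1 = 118.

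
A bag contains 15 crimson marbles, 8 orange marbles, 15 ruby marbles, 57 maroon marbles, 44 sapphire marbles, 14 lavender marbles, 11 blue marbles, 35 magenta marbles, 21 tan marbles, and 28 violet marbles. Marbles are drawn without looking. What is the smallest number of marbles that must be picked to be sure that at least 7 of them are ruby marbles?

240

In the worst case for collecting ruby marbles, every non-ruby marble comes out first.
There are 15 + 8 + 57 + 44 + 14 + 11 + 35 + 21 + 28 = 233 non-ruby marbles altogether.
After those, each further marble must be ruby, so 233 + 7 = 240 draws guarantee 7 ruby marbles.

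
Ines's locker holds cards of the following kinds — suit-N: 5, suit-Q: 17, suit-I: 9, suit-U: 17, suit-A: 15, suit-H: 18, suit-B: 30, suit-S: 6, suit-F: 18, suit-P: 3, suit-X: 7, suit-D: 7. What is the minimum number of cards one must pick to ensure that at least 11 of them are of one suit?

98

An adversary could hand out at most 10 cards per suit (6 suits run out sooner): 5 + 10 + 9 + 10 + 10 + 10 + 10 + 6 + 10 + 3 + 7 + 7 = 97 cards and still no suit has 11.
By pigeonhole, one more card lands in a suit already at 10, so 98 draws are enough and 97 are not.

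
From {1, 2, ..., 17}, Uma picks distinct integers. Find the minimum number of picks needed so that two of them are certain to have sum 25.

13

A set avoiding the sum 25 can contain at most one of each pair {x, 25−x}, plus the 7 elements whose complement lies outside the range.
The integers 1, …, 12 (12 of them) are such a set: any two sum to at least 1+2 = 3 and at most 11+12 = 23 < 25.
By the pigeonhole principle, any 13th integer completes one of the 5 pairs, so 13 choices force a sum of 25.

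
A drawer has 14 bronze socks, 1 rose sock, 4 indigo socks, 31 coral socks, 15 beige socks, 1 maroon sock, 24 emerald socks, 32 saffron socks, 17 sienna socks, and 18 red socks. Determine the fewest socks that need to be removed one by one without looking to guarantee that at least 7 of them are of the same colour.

49

By the pigeonhole principle, put each drawn sock into a box by colour. The largest draw with every box below 7 takes min(count, 6) from each colour; colours with fewer than 6 contribute all they have.
Σ min(cᵢ, 6) = 6 + 1 + 4 + 6 + 6 + 1 + 6 + 6 + 6 + 6 = 48.
Draw number 48 + 1 = 49 must push one box to 7.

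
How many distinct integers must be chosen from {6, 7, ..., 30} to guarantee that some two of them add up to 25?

A set avoiding the sum 25 can contain at most one of each pair {x, 25−x}, plus the 11 elements whose complement lies outside the range.
The integers 13, …, 30 (18 of them) are such a set: any two sum to at least 13+14 = 27 > 25.
Pigeonhole: any 19th integer completes one of the 7 pairs, so 19 choices force a sum of 25.

19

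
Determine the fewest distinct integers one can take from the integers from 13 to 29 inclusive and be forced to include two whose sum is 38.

12

Two chosen integers sum to 38 exactly when both halves of some pair {x, 38−x} with 13 ≤ x ≤ 38−x ≤ 25 are chosen — 6 such pairs.
The remaining 5 elements (those with no distinct partner in range) can never complete a 38-sum, so the worst case takes all of them and one from each pair: 5 + 6 = 11.
By pigeonhole, the 12th integer has to be the second member of some pair, so 11 + 1 = 12.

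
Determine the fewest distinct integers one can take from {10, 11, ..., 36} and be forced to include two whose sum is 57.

20

Group the elements by complementary pair {x, 57−x}: {21,36}, {22,35}, {23,34}, …, giving 8 two-element pairs and 11 integers whose partner 57−x falls outside [10,36].
Treating each of those 19 groups as a pigeonhole, one can pick one integer per group — 19 integers — with no two summing to 57.
The 20th integer lands in an occupied pair, forcing a sum of 57.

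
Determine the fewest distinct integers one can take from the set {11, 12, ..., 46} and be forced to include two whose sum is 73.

27

Group the elements by complementary pair {x, 73−x}: {27,46}, {28,45}, {29,44}, …, giving 10 two-element pairs and 16 integers whose partner 73−x falls outside [11,46].
Pigeonhole: treating each of those 26 groups as a pigeonhole, one can pick one integer per group — 26 integers — with no two summing to 73.
The 27th integer lands in an occupied pair, forcing a sum of 73.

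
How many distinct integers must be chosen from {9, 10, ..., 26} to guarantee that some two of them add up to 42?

14

Group the elements by complementary pair {x, 42−x}: {16,26}, {17,25}, {18,24}, …, giving 5 two-element pairs, the single value 21 (it cannot pair with itself since the integers are distinct), and 7 integers whose partner 42−x falls outside [9,26].
Pigeonhole: treating each of those 13 groups as a pigeonhole, one can pick one integer per group — 13 integers — with no two summing to 42.
The 14th integer lands in an occupied pair, forcing a sum of 42.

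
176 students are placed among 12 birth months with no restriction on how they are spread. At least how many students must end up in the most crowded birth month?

15

By pigeonhole, the 12 birth months are the holes and the 176 students are the pigeons.
If every birth month held at most 14 students, the total would be at most 12 × 14 = 168, which is less than 176.
So some birth month holds at least ⌈176/12⌉ = 15 students.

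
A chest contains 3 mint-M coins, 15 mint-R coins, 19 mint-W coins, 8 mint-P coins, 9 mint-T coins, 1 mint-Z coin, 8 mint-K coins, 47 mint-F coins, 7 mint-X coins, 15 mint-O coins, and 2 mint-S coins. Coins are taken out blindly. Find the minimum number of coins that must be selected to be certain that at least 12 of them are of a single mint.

Pigeonhole: the 11 mints are the holes; the coins drawn are the pigeons.
To avoid 12 of any one mint, the worst case takes at most 11 of each mint, or every coin of a mint that has fewer than 11.
That gives 3 + 11 + 11 + 8 + 9 + 1 + 8 + 11 + 7 + 11 + 2 = 82 coins with no mint reaching 12.
The next coin forces some mint to 12, so 82 + 1 = 83.

83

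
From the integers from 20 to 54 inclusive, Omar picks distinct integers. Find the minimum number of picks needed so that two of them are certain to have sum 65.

23

A set avoiding the sum 65 can contain at most one of each pair {x, 65−x}, plus the 9 elements whose complement lies outside the range.
The integers 33, …, 54 (22 of them) are such a set: any two sum to at least 33+34 = 67 > 65.
Pigeonhole: any 23rd integer completes one of the 13 pairs, so 23 choices force a sum of 65.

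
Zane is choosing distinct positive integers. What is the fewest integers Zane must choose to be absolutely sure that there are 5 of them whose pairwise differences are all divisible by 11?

Integers whose pairwise differences are multiples of 11 are exactly those sharing a remainder mod 11. The 11 residue classes mod 11 are the pigeonholes.
With 44 integers one could put 4 in each residue class and have no class reach 5.
The 45th integer pushes some class to 5, so 11·4 + 1 = 45.

45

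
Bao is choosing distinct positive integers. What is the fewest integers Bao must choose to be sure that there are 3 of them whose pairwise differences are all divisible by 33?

Integers whose pairwise differences are multiples of 33 are exactly those sharing a remainder mod 33. By pigeonhole, the 33 residue classes mod 33 are the pigeonholes.
With 66 integers one could put 2 in each residue class and have no class reach 3.
The 67th integer pushes some class to 3, so 33·2 + 1 = 67.

67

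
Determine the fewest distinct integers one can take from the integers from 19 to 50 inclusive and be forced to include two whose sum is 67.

18

Group the elements by complementary pair {x, 67−x}: {19,48}, {20,47}, {21,46}, …, giving 15 two-element pairs and 2 integers whose partner 67−x falls outside [19,50].
Treating each of those 17 groups as a pigeonhole, one can pick one integer per group — 17 integers — with no two summing to 67.
The 18th integer lands in an occupied pair, forcing a sum of 67.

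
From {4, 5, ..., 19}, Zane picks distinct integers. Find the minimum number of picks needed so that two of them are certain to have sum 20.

11

A set avoiding the sum 20 can contain at most one of each pair {x, 20−x}, plus the 4 elements whose complement lies outside the range or equal to its own complement.
The integers 10, …, 19 (10 of them) are such a set: any two sum to at least 10+11 = 21 > 20.
Any 11th integer completes one of the 6 pairs, so 11 choices force a sum of 20.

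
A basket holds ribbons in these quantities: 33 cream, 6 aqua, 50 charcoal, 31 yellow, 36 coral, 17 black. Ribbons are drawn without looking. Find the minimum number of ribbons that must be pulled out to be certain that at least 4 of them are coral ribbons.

In the worst case for collecting coral ribbons, every non-coral ribbon comes out first.
There are 33 + 6 + 50 + 31 + 17 = 137 non-coral ribbons altogether.
After those, each further ribbon must be coral, so 137 + 4 = 141 draws guarantee 4 coral ribbons.

141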